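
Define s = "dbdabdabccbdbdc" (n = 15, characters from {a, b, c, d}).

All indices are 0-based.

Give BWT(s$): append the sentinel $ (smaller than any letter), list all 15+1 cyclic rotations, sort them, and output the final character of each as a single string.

cddaadcddcbbb$bb

rank  rotation          last
    0  $dbdabdabccbdbdc  c
    1  abccbdbdc$dbdabd  d
    2  abdabccbdbdc$dbd  d
    3  bccbdbdc$dbdabda  a
    4  bdabccbdbdc$dbda  a
    5  bdabdabccbdbdc$d  d
    6  bdbdc$dbdabdabcc  c
    7  bdc$dbdabdabccbd  d
    8  c$dbdabdabccbdbd  d
    9  cbdbdc$dbdabdabc  c
   10  ccbdbdc$dbdabdab  b
   11  dabccbdbdc$dbdab  b
   12  dabdabccbdbdc$db  b
   13  dbdabdabccbdbdc$  $
   14  dbdc$dbdabdabccb  b
   15  dc$dbdabdabccbdb  b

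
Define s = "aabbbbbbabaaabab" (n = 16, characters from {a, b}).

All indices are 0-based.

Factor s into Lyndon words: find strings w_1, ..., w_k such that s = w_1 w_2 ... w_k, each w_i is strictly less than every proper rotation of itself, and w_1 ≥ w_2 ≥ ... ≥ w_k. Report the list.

["aabbbbbbab", "aaabab"]

emit factor 1: 'aabbbbbbab' (i=0, period=10)
emit factor 2: 'aaabab' (i=10, period=6)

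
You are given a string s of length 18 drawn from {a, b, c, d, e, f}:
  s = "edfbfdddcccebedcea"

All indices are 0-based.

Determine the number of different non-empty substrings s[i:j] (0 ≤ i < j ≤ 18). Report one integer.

sorted suffixes:
  #0 SA[0]=17  'a'
  #1 SA[1]=12  'bedcea'
  #2 SA[2]=3  'bfdddcccebedcea'
  #3 SA[3]=8  'cccebedcea'
  #4 SA[4]=9  'ccebedcea'
  #5 SA[5]=15  'cea'
  #6 SA[6]=10  'cebedcea'
  #7 SA[7]=7  'dcccebedcea'
  #8 SA[8]=14  'dcea'
  #9 SA[9]=6  'ddcccebedcea'
  #10 SA[10]=5  'dddcccebedcea'
  #11 SA[11]=1  'dfbfdddcccebedcea'
  #12 SA[12]=16  'ea'
  #13 SA[13]=11  'ebedcea'
  #14 SA[14]=13  'edcea'
  #15 SA[15]=0  'edfbfdddcccebedcea'
  #16 SA[16]=2  'fbfdddcccebedcea'
  #17 SA[17]=4  'fdddcccebedcea'

SA = [17, 12, 3, 8, 9, 15, 10, 7, 14, 6, 5, 1, 16, 11, 13, 0, 2, 4]
i: (SA[i-1],SA[i]) lcp shared
  1: (17,12) 0 ''
  2: (12,3) 1 'b'
  3: (3,8) 0 ''
  4: (8,9) 2 'cc'
  5: (9,15) 1 'c'
  6: (15,10) 2 'ce'
  7: (10,7) 0 ''
  8: (7,14) 2 'dc'
  9: (14,6) 1 'd'
  10: (6,5) 2 'dd'
  11: (5,1) 1 'd'
  12: (1,16) 0 ''
  13: (16,11) 1 'e'
  14: (11,13) 1 'e'
  15: (13,0) 2 'ed'
  16: (0,2) 0 ''
  17: (2,4) 1 'f'

n(n+1)/2 = 18·19/2 = 171
Σ LCP = 0 + 0 + 1 + 0 + 2 + 1 + 2 + 0 + 2 + 1 + 2 + 1 + 0 + 1 + 1 + 2 + 0 + 1 = 17
distinct = 171 − 17 = 154

154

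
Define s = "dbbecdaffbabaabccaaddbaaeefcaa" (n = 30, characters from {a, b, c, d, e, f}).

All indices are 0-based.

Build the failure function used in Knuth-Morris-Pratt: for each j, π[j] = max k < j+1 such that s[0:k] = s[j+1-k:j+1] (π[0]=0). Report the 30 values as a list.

π[0] = 0
j=1 s[j]='b': π[1]=0 (border '')
j=2 s[j]='b': π[2]=0 (border '')
j=3 s[j]='e': π[3]=0 (border '')
j=4 s[j]='c': π[4]=0 (border '')
j=5 s[j]='d': π[5]=1 (border 'd')
j=6 s[j]='a': k: 1→0; π[6]=0 (border '')
j=7 s[j]='f': π[7]=0 (border '')
j=8 s[j]='f': π[8]=0 (border '')
j=9 s[j]='b': π[9]=0 (border '')
j=10 s[j]='a': π[10]=0 (border '')
j=11 s[j]='b': π[11]=0 (border '')
j=12 s[j]='a': π[12]=0 (border '')
j=13 s[j]='a': π[13]=0 (border '')
j=14 s[j]='b': π[14]=0 (border '')
j=15 s[j]='c': π[15]=0 (border '')
j=16 s[j]='c': π[16]=0 (border '')
j=17 s[j]='a': π[17]=0 (border '')
j=18 s[j]='a': π[18]=0 (border '')
j=19 s[j]='d': π[19]=1 (border 'd')
j=20 s[j]='d': k: 1→0; π[20]=1 (border 'd')
j=21 s[j]='b': π[21]=2 (border 'db')
j=22 s[j]='a': k: 2→0; π[22]=0 (border '')
j=23 s[j]='a': π[23]=0 (border '')
j=24 s[j]='e': π[24]=0 (border '')
j=25 s[j]='e': π[25]=0 (border '')
j=26 s[j]='f': π[26]=0 (border '')
j=27 s[j]='c': π[27]=0 (border '')
j=28 s[j]='a': π[28]=0 (border '')
j=29 s[j]='a': π[29]=0 (border '')

[0, 0, 0, 0, 0, 1, 0, 0, 0, 0, 0, 0, 0, 0, 0, 0, 0, 0, 0, 1, 1, 2, 0, 0, 0, 0, 0, 0, 0, 0]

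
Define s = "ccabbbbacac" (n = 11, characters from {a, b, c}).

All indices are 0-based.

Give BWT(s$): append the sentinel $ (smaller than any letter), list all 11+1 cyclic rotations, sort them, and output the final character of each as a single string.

cccbbbbaaca$

rank  rotation      last
    0  $ccabbbbacac  c
    1  abbbbacac$cc  c
    2  ac$ccabbbbac  c
    3  acac$ccabbbb  b
    4  bacac$ccabbb  b
    5  bbacac$ccabb  b
    6  bbbacac$ccab  b
    7  bbbbacac$cca  a
    8  c$ccabbbbaca  a
    9  cabbbbacac$c  c
   10  cac$ccabbbba  a
   11  ccabbbbacac$  $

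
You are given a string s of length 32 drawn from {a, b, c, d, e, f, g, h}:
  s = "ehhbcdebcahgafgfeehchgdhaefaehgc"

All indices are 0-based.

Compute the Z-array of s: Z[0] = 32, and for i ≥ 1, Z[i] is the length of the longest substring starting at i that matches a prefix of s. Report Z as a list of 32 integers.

Z[0]=32
i=1: outside box; Z[1]=0
i=2: outside box; Z[2]=0
i=3: outside box; Z[3]=0
i=4: outside box; Z[4]=0
i=5: outside box; Z[5]=0
i=6: outside box; Z[6]=1 extend→box=[6,7)
i=7: outside box; Z[7]=0
i=8: outside box; Z[8]=0
i=9: outside box; Z[9]=0
i=10: outside box; Z[10]=0
i=11: outside box; Z[11]=0
i=12: outside box; Z[12]=0
i=13: outside box; Z[13]=0
i=14: outside box; Z[14]=0
i=15: outside box; Z[15]=0
i=16: outside box; Z[16]=1 extend→box=[16,17)
i=17: outside box; Z[17]=2 extend→box=[17,19)
i=18: min(r-i=1, Z[1]=0)=0; Z[18]=0
i=19: outside box; Z[19]=0
i=20: outside box; Z[20]=0
i=21: outside box; Z[21]=0
i=22: outside box; Z[22]=0
i=23: outside box; Z[23]=0
i=24: outside box; Z[24]=0
i=25: outside box; Z[25]=1 extend→box=[25,26)
i=26: outside box; Z[26]=0
i=27: outside box; Z[27]=0
i=28: outside box; Z[28]=2 extend→box=[28,30)
i=29: min(r-i=1, Z[1]=0)=0; Z[29]=0
i=30: outside box; Z[30]=0
i=31: outside box; Z[31]=0

[32, 0, 0, 0, 0, 0, 1, 0, 0, 0, 0, 0, 0, 0, 0, 0, 1, 2, 0, 0, 0, 0, 0, 0, 0, 1, 0, 0, 2, 0, 0, 0]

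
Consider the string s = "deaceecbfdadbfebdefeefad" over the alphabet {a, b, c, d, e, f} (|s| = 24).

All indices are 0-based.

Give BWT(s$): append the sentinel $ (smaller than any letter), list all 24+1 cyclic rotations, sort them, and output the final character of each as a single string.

defdecdeaafa$bdfecfedebbe

rank  rotation                   last
    0  $deaceecbfdadbfebdefeefad  d
    1  aceecbfdadbfebdefeefad$de  e
    2  ad$deaceecbfdadbfebdefeef  f
    3  adbfebdefeefad$deaceecbfd  d
    4  bdefeefad$deaceecbfdadbfe  e
    5  bfdadbfebdefeefad$deaceec  c
    6  bfebdefeefad$deaceecbfdad  d
    7  cbfdadbfebdefeefad$deacee  e
    8  ceecbfdadbfebdefeefad$dea  a
    9  d$deaceecbfdadbfebdefeefa  a
   10  dadbfebdefeefad$deaceecbf  f
   11  dbfebdefeefad$deaceecbfda  a
   12  deaceecbfdadbfebdefeefad$  $
   13  defeefad$deaceecbfdadbfeb  b
   14  eaceecbfdadbfebdefeefad$d  d
   15  ebdefeefad$deaceecbfdadbf  f
   16  ecbfdadbfebdefeefad$deace  e
   17  eecbfdadbfebdefeefad$deac  c
   18  eefad$deaceecbfdadbfebdef  f
   19  efad$deaceecbfdadbfebdefe  e
   20  efeefad$deaceecbfdadbfebd  d
   21  fad$deaceecbfdadbfebdefee  e
   22  fdadbfebdefeefad$deaceecb  b
   23  febdefeefad$deaceecbfdadb  b
   24  feefad$deaceecbfdadbfebde  e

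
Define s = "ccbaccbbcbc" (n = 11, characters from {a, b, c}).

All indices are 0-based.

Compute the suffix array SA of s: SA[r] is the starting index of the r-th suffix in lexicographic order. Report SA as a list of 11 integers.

rank→(start, suffix):
  0 → (3, 'accbbcbc')
  1 → (2, 'baccbbcbc')
  2 → (6, 'bbcbc')
  3 → (9, 'bc')
  4 → (7, 'bcbc')
  5 → (10, 'c')
  6 → (1, 'cbaccbbcbc')
  7 → (5, 'cbbcbc')
  8 → (8, 'cbc')
  9 → (0, 'ccbaccbbcbc')
  10 → (4, 'ccbbcbc')

[3, 2, 6, 9, 7, 10, 1, 5, 8, 0, 4]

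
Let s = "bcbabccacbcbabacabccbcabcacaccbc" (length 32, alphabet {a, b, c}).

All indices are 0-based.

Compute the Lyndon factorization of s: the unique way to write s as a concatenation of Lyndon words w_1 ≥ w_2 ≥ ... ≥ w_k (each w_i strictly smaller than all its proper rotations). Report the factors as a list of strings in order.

emit factor 1: 'bc' (i=0, period=2)
emit factor 2: 'b' (i=2, period=1)
emit factor 3: 'abccacbcb' (i=3, period=9)
emit factor 4: 'abacabccbcabcacaccbc' (i=12, period=20)

["bc", "b", "abccacbcb", "abacabccbcabcacaccbc"]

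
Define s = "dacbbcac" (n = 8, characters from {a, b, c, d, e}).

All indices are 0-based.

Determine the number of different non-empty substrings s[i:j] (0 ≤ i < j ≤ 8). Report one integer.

31

rank | idx | suffix
   0 |   6 | ac
   1 |   1 | acbbcac
   2 |   3 | bbcac
   3 |   4 | bcac
   4 |   7 | c
   5 |   5 | cac
   6 |   2 | cbbcac
   7 |   0 | dacbbcac

SA = [6, 1, 3, 4, 7, 5, 2, 0]
rank  pair      lcp
   1  s[6:],s[1:]  2  'ac'
   2  s[1:],s[3:]  0  ''
   3  s[3:],s[4:]  1  'b'
   4  s[4:],s[7:]  0  ''
   5  s[7:],s[5:]  1  'c'
   6  s[5:],s[2:]  1  'c'
   7  s[2:],s[0:]  0  ''

n(n+1)/2 = 8·9/2 = 36
Σ LCP = 0 + 2 + 0 + 1 + 0 + 1 + 1 + 0 = 5
distinct = 36 − 5 = 31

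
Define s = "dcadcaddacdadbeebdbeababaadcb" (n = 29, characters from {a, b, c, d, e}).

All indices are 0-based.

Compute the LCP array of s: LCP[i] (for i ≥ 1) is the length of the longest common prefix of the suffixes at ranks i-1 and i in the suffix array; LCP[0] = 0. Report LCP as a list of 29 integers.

[0, 1, 3, 1, 1, 2, 3, 2, 0, 1, 2, 1, 1, 2, 0, 3, 1, 1, 0, 2, 1, 3, 1, 4, 2, 1, 0, 1, 1]

rank | idx | suffix
   0 |  24 | aadcb
   1 |  22 | abaadcb
   2 |  20 | ababaadcb
   3 |   8 | acdadbeebdbeababaadcb
   4 |  11 | adbeebdbeababaadcb
   5 |   2 | adcaddacdadbeebdbeababaadcb
   6 |  25 | adcb
   7 |   5 | addacdadbeebdbeababaadcb
   8 |  28 | b
   9 |  23 | baadcb
  10 |  21 | babaadcb
  11 |  16 | bdbeababaadcb
  12 |  18 | beababaadcb
  13 |  13 | beebdbeababaadcb
  14 |   1 | cadcaddacdadbeebdbeababaadcb
  15 |   4 | caddacdadbeebdbeababaadcb
  16 |  27 | cb
  17 |   9 | cdadbeebdbeababaadcb
  18 |   7 | dacdadbeebdbeababaadcb
  19 |  10 | dadbeebdbeababaadcb
  20 |  17 | dbeababaadcb
  21 |  12 | dbeebdbeababaadcb
  22 |   0 | dcadcaddacdadbeebdbeababaadcb
  23 |   3 | dcaddacdadbeebdbeababaadcb
  24 |  26 | dcb
  25 |   6 | ddacdadbeebdbeababaadcb
  26 |  19 | eababaadcb
  27 |  15 | ebdbeababaadcb
  28 |  14 | eebdbeababaadcb

SA = [24, 22, 20, 8, 11, 2, 25, 5, 28, 23, 21, 16, 18, 13, 1, 4, 27, 9, 7, 10, 17, 12, 0, 3, 26, 6, 19, 15, 14]
[i] adj suffixes → lcp
  [1] 24/22 → 1 ('a')
  [2] 22/20 → 3 ('aba')
  [3] 20/8 → 1 ('a')
  [4] 8/11 → 1 ('a')
  [5] 11/2 → 2 ('ad')
  [6] 2/25 → 3 ('adc')
  [7] 25/5 → 2 ('ad')
  [8] 5/28 → 0 ('')
  [9] 28/23 → 1 ('b')
  [10] 23/21 → 2 ('ba')
  [11] 21/16 → 1 ('b')
  [12] 16/18 → 1 ('b')
  [13] 18/13 → 2 ('be')
  [14] 13/1 → 0 ('')
  [15] 1/4 → 3 ('cad')
  [16] 4/27 → 1 ('c')
  [17] 27/9 → 1 ('c')
  [18] 9/7 → 0 ('')
  [19] 7/10 → 2 ('da')
  [20] 10/17 → 1 ('d')
  [21] 17/12 → 3 ('dbe')
  [22] 12/0 → 1 ('d')
  [23] 0/3 → 4 ('dcad')
  [24] 3/26 → 2 ('dc')
  [25] 26/6 → 1 ('d')
  [26] 6/19 → 0 ('')
  [27] 19/15 → 1 ('e')
  [28] 15/14 → 1 ('e')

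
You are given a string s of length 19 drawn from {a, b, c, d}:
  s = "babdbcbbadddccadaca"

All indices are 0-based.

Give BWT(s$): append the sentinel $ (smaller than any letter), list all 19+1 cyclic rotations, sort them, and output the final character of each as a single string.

acbdcb$bcdaacbdabdda

rank  rotation              last
    0  $babdbcbbadddccadaca  a
    1  a$babdbcbbadddccadac  c
    2  abdbcbbadddccadaca$b  b
    3  aca$babdbcbbadddccad  d
    4  adaca$babdbcbbadddcc  c
    5  adddccadaca$babdbcbb  b
    6  babdbcbbadddccadaca$  $
    7  badddccadaca$babdbcb  b
    8  bbadddccadaca$babdbc  c
    9  bcbbadddccadaca$babd  d
   10  bdbcbbadddccadaca$ba  a
   11  ca$babdbcbbadddccada  a
   12  cadaca$babdbcbbadddc  c
   13  cbbadddccadaca$babdb  b
   14  ccadaca$babdbcbbaddd  d
   15  daca$babdbcbbadddcca  a
   16  dbcbbadddccadaca$bab  b
   17  dccadaca$babdbcbbadd  d
   18  ddccadaca$babdbcbbad  d
   19  dddccadaca$babdbcbba  a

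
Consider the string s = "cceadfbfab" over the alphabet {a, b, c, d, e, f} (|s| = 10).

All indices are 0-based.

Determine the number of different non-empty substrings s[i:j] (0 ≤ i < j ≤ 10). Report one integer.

rank | idx | suffix
   0 |   8 | ab
   1 |   3 | adfbfab
   2 |   9 | b
   3 |   6 | bfab
   4 |   0 | cceadfbfab
   5 |   1 | ceadfbfab
   6 |   4 | dfbfab
   7 |   2 | eadfbfab
   8 |   7 | fab
   9 |   5 | fbfab

SA = [8, 3, 9, 6, 0, 1, 4, 2, 7, 5]
[i] adj suffixes → lcp
  [1] 8/3 → 1 ('a')
  [2] 3/9 → 0 ('')
  [3] 9/6 → 1 ('b')
  [4] 6/0 → 0 ('')
  [5] 0/1 → 1 ('c')
  [6] 1/4 → 0 ('')
  [7] 4/2 → 0 ('')
  [8] 2/7 → 0 ('')
  [9] 7/5 → 1 ('f')

n(n+1)/2 = 10·11/2 = 55
Σ LCP = 0 + 1 + 0 + 1 + 0 + 1 + 0 + 0 + 0 + 1 = 4
distinct = 55 − 4 = 51

51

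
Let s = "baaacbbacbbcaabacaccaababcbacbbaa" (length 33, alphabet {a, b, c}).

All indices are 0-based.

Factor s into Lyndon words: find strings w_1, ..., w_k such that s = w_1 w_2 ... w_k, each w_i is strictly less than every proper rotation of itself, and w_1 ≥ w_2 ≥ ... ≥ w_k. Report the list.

emit factor 1: 'b' (i=0, period=1)
emit factor 2: 'aaacbbacbbcaabacaccaababcbacbb' (i=1, period=30)
emit factor 3: 'a' (i=31, period=1)
emit factor 4: 'a' (i=32, period=1)

["b", "aaacbbacbbcaabacaccaababcbacbb", "a", "a"]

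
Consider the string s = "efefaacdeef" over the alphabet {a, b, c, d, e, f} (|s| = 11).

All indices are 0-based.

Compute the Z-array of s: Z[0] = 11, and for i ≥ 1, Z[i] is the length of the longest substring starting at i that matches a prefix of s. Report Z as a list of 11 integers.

Z[0]=11
i=1: fresh scan; Z[1]=0
i=2: fresh scan; Z[2]=2 grow→box=[2,4)
i=3: min(r-i=1, Z[1]=0)=0; Z[3]=0
i=4: fresh scan; Z[4]=0
i=5: fresh scan; Z[5]=0
i=6: fresh scan; Z[6]=0
i=7: fresh scan; Z[7]=0
i=8: fresh scan; Z[8]=1 grow→box=[8,9)
i=9: fresh scan; Z[9]=2 grow→box=[9,11)
i=10: min(r-i=1, Z[1]=0)=0; Z[10]=0

[11, 0, 2, 0, 0, 0, 0, 0, 1, 2, 0]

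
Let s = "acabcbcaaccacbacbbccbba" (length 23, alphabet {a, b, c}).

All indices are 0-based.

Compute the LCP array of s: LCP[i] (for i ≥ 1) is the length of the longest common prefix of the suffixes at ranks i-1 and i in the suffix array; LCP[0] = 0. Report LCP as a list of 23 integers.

[0, 1, 1, 1, 2, 3, 2, 0, 2, 1, 2, 1, 2, 2, 0, 2, 2, 1, 2, 3, 2, 1, 2]

sorted suffixes:
  #0 SA[0]=22  'a'
  #1 SA[1]=7  'aaccacbacbbccbba'
  #2 SA[2]=2  'abcbcaaccacbacbbccbba'
  #3 SA[3]=0  'acabcbcaaccacbacbbccbba'
  #4 SA[4]=11  'acbacbbccbba'
  #5 SA[5]=14  'acbbccbba'
  #6 SA[6]=8  'accacbacbbccbba'
  #7 SA[7]=21  'ba'
  #8 SA[8]=13  'bacbbccbba'
  #9 SA[9]=20  'bba'
  #10 SA[10]=16  'bbccbba'
  #11 SA[11]=5  'bcaaccacbacbbccbba'
  #12 SA[12]=3  'bcbcaaccacbacbbccbba'
  #13 SA[13]=17  'bccbba'
  #14 SA[14]=6  'caaccacbacbbccbba'
  #15 SA[15]=1  'cabcbcaaccacbacbbccbba'
  #16 SA[16]=10  'cacbacbbccbba'
  #17 SA[17]=12  'cbacbbccbba'
  #18 SA[18]=19  'cbba'
  #19 SA[19]=15  'cbbccbba'
  #20 SA[20]=4  'cbcaaccacbacbbccbba'
  #21 SA[21]=9  'ccacbacbbccbba'
  #22 SA[22]=18  'ccbba'

SA = [22, 7, 2, 0, 11, 14, 8, 21, 13, 20, 16, 5, 3, 17, 6, 1, 10, 12, 19, 15, 4, 9, 18]
[i] adj suffixes → lcp
  [1] 22/7 → 1 ('a')
  [2] 7/2 → 1 ('a')
  [3] 2/0 → 1 ('a')
  [4] 0/11 → 2 ('ac')
  [5] 11/14 → 3 ('acb')
  [6] 14/8 → 2 ('ac')
  [7] 8/21 → 0 ('')
  [8] 21/13 → 2 ('ba')
  [9] 13/20 → 1 ('b')
  [10] 20/16 → 2 ('bb')
  [11] 16/5 → 1 ('b')
  [12] 5/3 → 2 ('bc')
  [13] 3/17 → 2 ('bc')
  [14] 17/6 → 0 ('')
  [15] 6/1 → 2 ('ca')
  [16] 1/10 → 2 ('ca')
  [17] 10/12 → 1 ('c')
  [18] 12/19 → 2 ('cb')
  [19] 19/15 → 3 ('cbb')
  [20] 15/4 → 2 ('cb')
  [21] 4/9 → 1 ('c')
  [22] 9/18 → 2 ('cc')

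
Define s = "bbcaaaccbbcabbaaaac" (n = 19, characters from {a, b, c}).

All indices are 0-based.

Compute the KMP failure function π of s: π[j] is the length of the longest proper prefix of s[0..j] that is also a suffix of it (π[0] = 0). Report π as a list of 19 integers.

[0, 1, 0, 0, 0, 0, 0, 0, 1, 2, 3, 4, 1, 2, 0, 0, 0, 0, 0]

π[0] = 0
j=1 s[j]='b': π[1]=1 (border 'b')
j=2 s[j]='c': k: 1→0; π[2]=0 (border '')
j=3 s[j]='a': π[3]=0 (border '')
j=4 s[j]='a': π[4]=0 (border '')
j=5 s[j]='a': π[5]=0 (border '')
j=6 s[j]='c': π[6]=0 (border '')
j=7 s[j]='c': π[7]=0 (border '')
j=8 s[j]='b': π[8]=1 (border 'b')
j=9 s[j]='b': π[9]=2 (border 'bb')
j=10 s[j]='c': π[10]=3 (border 'bbc')
j=11 s[j]='a': π[11]=4 (border 'bbca')
j=12 s[j]='b': k: 4→0; π[12]=1 (border 'b')
j=13 s[j]='b': π[13]=2 (border 'bb')
j=14 s[j]='a': k: 2→1→0; π[14]=0 (border '')
j=15 s[j]='a': π[15]=0 (border '')
j=16 s[j]='a': π[16]=0 (border '')
j=17 s[j]='a': π[17]=0 (border '')
j=18 s[j]='c': π[18]=0 (border '')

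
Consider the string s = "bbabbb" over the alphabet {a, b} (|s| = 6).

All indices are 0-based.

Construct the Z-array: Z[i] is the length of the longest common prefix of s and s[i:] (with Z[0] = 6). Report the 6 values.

Z[0]=6
i=1: fresh scan; Z[1]=1 scan→box=[1,2)
i=2: fresh scan; Z[2]=0
i=3: fresh scan; Z[3]=2 scan→box=[3,5)
i=4: min(r-i=1, Z[1]=1)=1; Z[4]=2 scan→box=[4,6)
i=5: min(r-i=1, Z[1]=1)=1; Z[5]=1

[6, 1, 0, 2, 2, 1]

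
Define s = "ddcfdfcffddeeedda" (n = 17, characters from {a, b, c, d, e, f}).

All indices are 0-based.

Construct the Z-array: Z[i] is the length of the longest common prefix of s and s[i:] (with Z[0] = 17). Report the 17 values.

[17, 1, 0, 0, 1, 0, 0, 0, 0, 2, 1, 0, 0, 0, 2, 1, 0]

Z[0]=17
i=1: i≥r, start 0; Z[1]=1 scan→box=[1,2)
i=2: i≥r, start 0; Z[2]=0
i=3: i≥r, start 0; Z[3]=0
i=4: i≥r, start 0; Z[4]=1 scan→box=[4,5)
i=5: i≥r, start 0; Z[5]=0
i=6: i≥r, start 0; Z[6]=0
i=7: i≥r, start 0; Z[7]=0
i=8: i≥r, start 0; Z[8]=0
i=9: i≥r, start 0; Z[9]=2 scan→box=[9,11)
i=10: min(r-i=1, Z[1]=1)=1; Z[10]=1
i=11: i≥r, start 0; Z[11]=0
i=12: i≥r, start 0; Z[12]=0
i=13: i≥r, start 0; Z[13]=0
i=14: i≥r, start 0; Z[14]=2 scan→box=[14,16)
i=15: min(r-i=1, Z[1]=1)=1; Z[15]=1
i=16: i≥r, start 0; Z[16]=0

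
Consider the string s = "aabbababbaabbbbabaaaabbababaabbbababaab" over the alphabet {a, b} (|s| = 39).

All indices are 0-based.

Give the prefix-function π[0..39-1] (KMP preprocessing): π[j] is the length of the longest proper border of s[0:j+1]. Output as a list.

π[0] = 0
j=1 s[j]='a': π[1]=1 (border 'a')
j=2 s[j]='b': k: 1→0; π[2]=0 (border '')
j=3 s[j]='b': π[3]=0 (border '')
j=4 s[j]='a': π[4]=1 (border 'a')
j=5 s[j]='b': k: 1→0; π[5]=0 (border '')
j=6 s[j]='a': π[6]=1 (border 'a')
j=7 s[j]='b': k: 1→0; π[7]=0 (border '')
j=8 s[j]='b': π[8]=0 (border '')
j=9 s[j]='a': π[9]=1 (border 'a')
j=10 s[j]='a': π[10]=2 (border 'aa')
j=11 s[j]='b': π[11]=3 (border 'aab')
j=12 s[j]='b': π[12]=4 (border 'aabb')
j=13 s[j]='b': k: 4→0; π[13]=0 (border '')
j=14 s[j]='b': π[14]=0 (border '')
j=15 s[j]='a': π[15]=1 (border 'a')
j=16 s[j]='b': k: 1→0; π[16]=0 (border '')
j=17 s[j]='a': π[17]=1 (border 'a')
j=18 s[j]='a': π[18]=2 (border 'aa')
j=19 s[j]='a': k: 2→1; π[19]=2 (border 'aa')
j=20 s[j]='a': k: 2→1; π[20]=2 (border 'aa')
j=21 s[j]='b': π[21]=3 (border 'aab')
j=22 s[j]='b': π[22]=4 (border 'aabb')
j=23 s[j]='a': π[23]=5 (border 'aabba')
j=24 s[j]='b': π[24]=6 (border 'aabbab')
j=25 s[j]='a': π[25]=7 (border 'aabbaba')
j=26 s[j]='b': π[26]=8 (border 'aabbabab')
j=27 s[j]='a': k: 8→0; π[27]=1 (border 'a')
j=28 s[j]='a': π[28]=2 (border 'aa')
j=29 s[j]='b': π[29]=3 (border 'aab')
j=30 s[j]='b': π[30]=4 (border 'aabb')
j=31 s[j]='b': k: 4→0; π[31]=0 (border '')
j=32 s[j]='a': π[32]=1 (border 'a')
j=33 s[j]='b': k: 1→0; π[33]=0 (border '')
j=34 s[j]='a': π[34]=1 (border 'a')
j=35 s[j]='b': k: 1→0; π[35]=0 (border '')
j=36 s[j]='a': π[36]=1 (border 'a')
j=37 s[j]='a': π[37]=2 (border 'aa')
j=38 s[j]='b': π[38]=3 (border 'aab')

[0, 1, 0, 0, 1, 0, 1, 0, 0, 1, 2, 3, 4, 0, 0, 1, 0, 1, 2, 2, 2, 3, 4, 5, 6, 7, 8, 1, 2, 3, 4, 0, 1, 0, 1, 0, 1, 2, 3]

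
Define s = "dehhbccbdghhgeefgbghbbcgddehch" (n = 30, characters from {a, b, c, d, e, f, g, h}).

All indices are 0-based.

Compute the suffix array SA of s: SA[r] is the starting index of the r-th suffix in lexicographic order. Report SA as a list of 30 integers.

rank→(start, suffix):
  0 → (20, 'bbcgddehch')
  1 → (4, 'bccbdghhgeefgbghbbcgddehch')
  2 → (21, 'bcgddehch')
  3 → (7, 'bdghhgeefgbghbbcgddehch')
  4 → (17, 'bghbbcgddehch')
  5 → (6, 'cbdghhgeefgbghbbcgddehch')
  6 → (5, 'ccbdghhgeefgbghbbcgddehch')
  7 → (22, 'cgddehch')
  8 → (28, 'ch')
  9 → (24, 'ddehch')
  10 → (25, 'dehch')
  11 → (0, 'dehhbccbdghhgeefgbghbbcgddehch')
  12 → (8, 'dghhgeefgbghbbcgddehch')
  13 → (13, 'eefgbghbbcgddehch')
  14 → (14, 'efgbghbbcgddehch')
  15 → (26, 'ehch')
  16 → (1, 'ehhbccbdghhgeefgbghbbcgddehch')
  17 → (15, 'fgbghbbcgddehch')
  18 → (16, 'gbghbbcgddehch')
  19 → (23, 'gddehch')
  20 → (12, 'geefgbghbbcgddehch')
  21 → (18, 'ghbbcgddehch')
  22 → (9, 'ghhgeefgbghbbcgddehch')
  23 → (29, 'h')
  24 → (19, 'hbbcgddehch')
  25 → (3, 'hbccbdghhgeefgbghbbcgddehch')
  26 → (27, 'hch')
  27 → (11, 'hgeefgbghbbcgddehch')
  28 → (2, 'hhbccbdghhgeefgbghbbcgddehch')
  29 → (10, 'hhgeefgbghbbcgddehch')

[20, 4, 21, 7, 17, 6, 5, 22, 28, 24, 25, 0, 8, 13, 14, 26, 1, 15, 16, 23, 12, 18, 9, 29, 19, 3, 27, 11, 2, 10]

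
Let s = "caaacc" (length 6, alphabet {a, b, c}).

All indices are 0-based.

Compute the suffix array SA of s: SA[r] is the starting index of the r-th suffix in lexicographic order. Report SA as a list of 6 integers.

rank | idx | suffix
   0 |   1 | aaacc
   1 |   2 | aacc
   2 |   3 | acc
   3 |   5 | c
   4 |   0 | caaacc
   5 |   4 | cc

[1, 2, 3, 5, 0, 4]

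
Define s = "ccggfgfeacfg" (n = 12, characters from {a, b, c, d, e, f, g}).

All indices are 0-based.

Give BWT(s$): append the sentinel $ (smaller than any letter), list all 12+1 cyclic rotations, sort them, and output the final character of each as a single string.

rank  rotation       last
    0  $ccggfgfeacfg  g
    1  acfg$ccggfgfe  e
    2  ccggfgfeacfg$  $
    3  cfg$ccggfgfea  a
    4  cggfgfeacfg$c  c
    5  eacfg$ccggfgf  f
    6  feacfg$ccggfg  g
    7  fg$ccggfgfeac  c
    8  fgfeacfg$ccgg  g
    9  g$ccggfgfeacf  f
   10  gfeacfg$ccggf  f
   11  gfgfeacfg$ccg  g
   12  ggfgfeacfg$cc  c

ge$acfgcgffgc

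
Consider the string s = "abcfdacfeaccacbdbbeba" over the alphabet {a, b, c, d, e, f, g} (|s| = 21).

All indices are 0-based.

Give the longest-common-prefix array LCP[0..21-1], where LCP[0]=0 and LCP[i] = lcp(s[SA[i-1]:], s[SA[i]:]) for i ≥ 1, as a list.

sorted suffixes:
  #0 SA[0]=20  'a'
  #1 SA[1]=0  'abcfdacfeaccacbdbbeba'
  #2 SA[2]=12  'acbdbbeba'
  #3 SA[3]=9  'accacbdbbeba'
  #4 SA[4]=5  'acfeaccacbdbbeba'
  #5 SA[5]=19  'ba'
  #6 SA[6]=16  'bbeba'
  #7 SA[7]=1  'bcfdacfeaccacbdbbeba'
  #8 SA[8]=14  'bdbbeba'
  #9 SA[9]=17  'beba'
  #10 SA[10]=11  'cacbdbbeba'
  #11 SA[11]=13  'cbdbbeba'
  #12 SA[12]=10  'ccacbdbbeba'
  #13 SA[13]=2  'cfdacfeaccacbdbbeba'
  #14 SA[14]=6  'cfeaccacbdbbeba'
  #15 SA[15]=4  'dacfeaccacbdbbeba'
  #16 SA[16]=15  'dbbeba'
  #17 SA[17]=8  'eaccacbdbbeba'
  #18 SA[18]=18  'eba'
  #19 SA[19]=3  'fdacfeaccacbdbbeba'
  #20 SA[20]=7  'feaccacbdbbeba'

SA = [20, 0, 12, 9, 5, 19, 16, 1, 14, 17, 11, 13, 10, 2, 6, 4, 15, 8, 18, 3, 7]
i: (SA[i-1],SA[i]) lcp shared
  1: (20,0) 1 'a'
  2: (0,12) 1 'a'
  3: (12,9) 2 'ac'
  4: (9,5) 2 'ac'
  5: (5,19) 0 ''
  6: (19,16) 1 'b'
  7: (16,1) 1 'b'
  8: (1,14) 1 'b'
  9: (14,17) 1 'b'
  10: (17,11) 0 ''
  11: (11,13) 1 'c'
  12: (13,10) 1 'c'
  13: (10,2) 1 'c'
  14: (2,6) 2 'cf'
  15: (6,4) 0 ''
  16: (4,15) 1 'd'
  17: (15,8) 0 ''
  18: (8,18) 1 'e'
  19: (18,3) 0 ''
  20: (3,7) 1 'f'

[0, 1, 1, 2, 2, 0, 1, 1, 1, 1, 0, 1, 1, 1, 2, 0, 1, 0, 1, 0, 1]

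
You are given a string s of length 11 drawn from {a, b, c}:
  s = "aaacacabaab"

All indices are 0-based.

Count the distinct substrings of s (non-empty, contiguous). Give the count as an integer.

rank | idx | suffix
   0 |   0 | aaacacabaab
   1 |   8 | aab
   2 |   1 | aacacabaab
   3 |   9 | ab
   4 |   6 | abaab
   5 |   4 | acabaab
   6 |   2 | acacabaab
   7 |  10 | b
   8 |   7 | baab
   9 |   5 | cabaab
  10 |   3 | cacabaab

SA = [0, 8, 1, 9, 6, 4, 2, 10, 7, 5, 3]
i: (SA[i-1],SA[i]) lcp shared
  1: (0,8) 2 'aa'
  2: (8,1) 2 'aa'
  3: (1,9) 1 'a'
  4: (9,6) 2 'ab'
  5: (6,4) 1 'a'
  6: (4,2) 3 'aca'
  7: (2,10) 0 ''
  8: (10,7) 1 'b'
  9: (7,5) 0 ''
  10: (5,3) 2 'ca'

n(n+1)/2 = 11·12/2 = 66
Σ LCP = 0 + 2 + 2 + 1 + 2 + 1 + 3 + 0 + 1 + 0 + 2 = 14
distinct = 66 − 14 = 52

52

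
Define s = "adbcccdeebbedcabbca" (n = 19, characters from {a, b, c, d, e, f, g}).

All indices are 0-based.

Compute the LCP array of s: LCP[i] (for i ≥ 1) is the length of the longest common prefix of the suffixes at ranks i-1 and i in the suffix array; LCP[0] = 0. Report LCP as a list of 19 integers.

[0, 1, 1, 0, 2, 1, 2, 1, 0, 2, 1, 2, 1, 0, 1, 1, 0, 1, 1]

rank | idx | suffix
   0 |  18 | a
   1 |  14 | abbca
   2 |   0 | adbcccdeebbedcabbca
   3 |  15 | bbca
   4 |   9 | bbedcabbca
   5 |  16 | bca
   6 |   2 | bcccdeebbedcabbca
   7 |  10 | bedcabbca
   8 |  17 | ca
   9 |  13 | cabbca
  10 |   3 | cccdeebbedcabbca
  11 |   4 | ccdeebbedcabbca
  12 |   5 | cdeebbedcabbca
  13 |   1 | dbcccdeebbedcabbca
  14 |  12 | dcabbca
  15 |   6 | deebbedcabbca
  16 |   8 | ebbedcabbca
  17 |  11 | edcabbca
  18 |   7 | eebbedcabbca

SA = [18, 14, 0, 15, 9, 16, 2, 10, 17, 13, 3, 4, 5, 1, 12, 6, 8, 11, 7]
[i] adj suffixes → lcp
  [1] 18/14 → 1 ('a')
  [2] 14/0 → 1 ('a')
  [3] 0/15 → 0 ('')
  [4] 15/9 → 2 ('bb')
  [5] 9/16 → 1 ('b')
  [6] 16/2 → 2 ('bc')
  [7] 2/10 → 1 ('b')
  [8] 10/17 → 0 ('')
  [9] 17/13 → 2 ('ca')
  [10] 13/3 → 1 ('c')
  [11] 3/4 → 2 ('cc')
  [12] 4/5 → 1 ('c')
  [13] 5/1 → 0 ('')
  [14] 1/12 → 1 ('d')
  [15] 12/6 → 1 ('d')
  [16] 6/8 → 0 ('')
  [17] 8/11 → 1 ('e')
  [18] 11/7 → 1 ('e')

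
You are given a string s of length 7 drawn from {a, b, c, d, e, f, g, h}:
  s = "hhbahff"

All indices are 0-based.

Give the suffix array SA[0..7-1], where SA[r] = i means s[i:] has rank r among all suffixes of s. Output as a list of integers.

[3, 2, 6, 5, 1, 4, 0]

rank | idx | suffix
   0 |   3 | ahff
   1 |   2 | bahff
   2 |   6 | f
   3 |   5 | ff
   4 |   1 | hbahff
   5 |   4 | hff
   6 |   0 | hhbahff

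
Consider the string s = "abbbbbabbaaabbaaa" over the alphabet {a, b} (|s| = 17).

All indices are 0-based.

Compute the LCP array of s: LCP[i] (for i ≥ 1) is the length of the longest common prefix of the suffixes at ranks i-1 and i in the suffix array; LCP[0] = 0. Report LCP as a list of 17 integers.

rank | idx | suffix
   0 |  16 | a
   1 |  15 | aa
   2 |  14 | aaa
   3 |   9 | aaabbaaa
   4 |  10 | aabbaaa
   5 |  11 | abbaaa
   6 |   6 | abbaaabbaaa
   7 |   0 | abbbbbabbaaabbaaa
   8 |  13 | baaa
   9 |   8 | baaabbaaa
  10 |   5 | babbaaabbaaa
  11 |  12 | bbaaa
  12 |   7 | bbaaabbaaa
  13 |   4 | bbabbaaabbaaa
  14 |   3 | bbbabbaaabbaaa
  15 |   2 | bbbbabbaaabbaaa
  16 |   1 | bbbbbabbaaabbaaa

SA = [16, 15, 14, 9, 10, 11, 6, 0, 13, 8, 5, 12, 7, 4, 3, 2, 1]
i: (SA[i-1],SA[i]) lcp shared
  1: (16,15) 1 'a'
  2: (15,14) 2 'aa'
  3: (14,9) 3 'aaa'
  4: (9,10) 2 'aa'
  5: (10,11) 1 'a'
  6: (11,6) 6 'abbaaa'
  7: (6,0) 3 'abb'
  8: (0,13) 0 ''
  9: (13,8) 4 'baaa'
  10: (8,5) 2 'ba'
  11: (5,12) 1 'b'
  12: (12,7) 5 'bbaaa'
  13: (7,4) 3 'bba'
  14: (4,3) 2 'bb'
  15: (3,2) 3 'bbb'
  16: (2,1) 4 'bbbb'

[0, 1, 2, 3, 2, 1, 6, 3, 0, 4, 2, 1, 5, 3, 2, 3, 4]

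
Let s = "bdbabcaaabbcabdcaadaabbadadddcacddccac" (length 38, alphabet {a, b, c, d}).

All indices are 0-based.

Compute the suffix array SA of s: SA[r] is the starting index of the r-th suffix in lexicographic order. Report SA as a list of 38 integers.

rank | idx | suffix
   0 |   6 | aaabbcabdcaadaabbadadddcacddccac
   1 |  19 | aabbadadddcacddccac
   2 |   7 | aabbcabdcaadaabbadadddcacddccac
   3 |  16 | aadaabbadadddcacddccac
   4 |  20 | abbadadddcacddccac
   5 |   8 | abbcabdcaadaabbadadddcacddccac
   6 |   3 | abcaaabbcabdcaadaabbadadddcacddccac
   7 |  12 | abdcaadaabbadadddcacddccac
   8 |  36 | ac
   9 |  30 | acddccac
  10 |  17 | adaabbadadddcacddccac
  11 |  23 | adadddcacddccac
  12 |  25 | adddcacddccac
  13 |   2 | babcaaabbcabdcaadaabbadadddcacddccac
  14 |  22 | badadddcacddccac
  15 |  21 | bbadadddcacddccac
  16 |   9 | bbcabdcaadaabbadadddcacddccac
  17 |   4 | bcaaabbcabdcaadaabbadadddcacddccac
  18 |  10 | bcabdcaadaabbadadddcacddccac
  19 |   0 | bdbabcaaabbcabdcaadaabbadadddcacddccac
  20 |  13 | bdcaadaabbadadddcacddccac
  21 |  37 | c
  22 |   5 | caaabbcabdcaadaabbadadddcacddccac
  23 |  15 | caadaabbadadddcacddccac
  24 |  11 | cabdcaadaabbadadddcacddccac
  25 |  35 | cac
  26 |  29 | cacddccac
  27 |  34 | ccac
  28 |  31 | cddccac
  29 |  18 | daabbadadddcacddccac
  30 |  24 | dadddcacddccac
  31 |   1 | dbabcaaabbcabdcaadaabbadadddcacddccac
  32 |  14 | dcaadaabbadadddcacddccac
  33 |  28 | dcacddccac
  34 |  33 | dccac
  35 |  27 | ddcacddccac
  36 |  32 | ddccac
  37 |  26 | dddcacddccac

[6, 19, 7, 16, 20, 8, 3, 12, 36, 30, 17, 23, 25, 2, 22, 21, 9, 4, 10, 0, 13, 37, 5, 15, 11, 35, 29, 34, 31, 18, 24, 1, 14, 28, 33, 27, 32, 26]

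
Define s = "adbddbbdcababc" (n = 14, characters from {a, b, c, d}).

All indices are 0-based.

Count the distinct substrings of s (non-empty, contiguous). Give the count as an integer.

rank→(start, suffix):
  0 → (9, 'ababc')
  1 → (11, 'abc')
  2 → (0, 'adbddbbdcababc')
  3 → (10, 'babc')
  4 → (5, 'bbdcababc')
  5 → (12, 'bc')
  6 → (6, 'bdcababc')
  7 → (2, 'bddbbdcababc')
  8 → (13, 'c')
  9 → (8, 'cababc')
  10 → (4, 'dbbdcababc')
  11 → (1, 'dbddbbdcababc')
  12 → (7, 'dcababc')
  13 → (3, 'ddbbdcababc')

SA = [9, 11, 0, 10, 5, 12, 6, 2, 13, 8, 4, 1, 7, 3]
i: (SA[i-1],SA[i]) lcp shared
  1: (9,11) 2 'ab'
  2: (11,0) 1 'a'
  3: (0,10) 0 ''
  4: (10,5) 1 'b'
  5: (5,12) 1 'b'
  6: (12,6) 1 'b'
  7: (6,2) 2 'bd'
  8: (2,13) 0 ''
  9: (13,8) 1 'c'
  10: (8,4) 0 ''
  11: (4,1) 2 'db'
  12: (1,7) 1 'd'
  13: (7,3) 1 'd'

n(n+1)/2 = 14·15/2 = 105
Σ LCP = 0 + 2 + 1 + 0 + 1 + 1 + 1 + 2 + 0 + 1 + 0 + 2 + 1 + 1 = 13
distinct = 105 − 13 = 92

92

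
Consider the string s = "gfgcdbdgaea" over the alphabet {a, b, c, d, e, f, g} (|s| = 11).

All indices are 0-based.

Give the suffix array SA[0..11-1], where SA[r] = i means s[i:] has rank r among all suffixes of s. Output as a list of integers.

[10, 8, 5, 3, 4, 6, 9, 1, 7, 2, 0]

sorted suffixes:
  #0 SA[0]=10  'a'
  #1 SA[1]=8  'aea'
  #2 SA[2]=5  'bdgaea'
  #3 SA[3]=3  'cdbdgaea'
  #4 SA[4]=4  'dbdgaea'
  #5 SA[5]=6  'dgaea'
  #6 SA[6]=9  'ea'
  #7 SA[7]=1  'fgcdbdgaea'
  #8 SA[8]=7  'gaea'
  #9 SA[9]=2  'gcdbdgaea'
  #10 SA[10]=0  'gfgcdbdgaea'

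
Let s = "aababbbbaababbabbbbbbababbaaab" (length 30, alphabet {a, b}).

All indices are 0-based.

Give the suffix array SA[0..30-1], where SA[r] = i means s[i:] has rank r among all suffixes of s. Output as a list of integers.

[26, 27, 8, 0, 28, 21, 9, 1, 23, 11, 3, 14, 29, 25, 7, 20, 22, 10, 2, 13, 24, 6, 19, 12, 5, 18, 4, 17, 16, 15]

sorted suffixes:
  #0 SA[0]=26  'aaab'
  #1 SA[1]=27  'aab'
  #2 SA[2]=8  'aababbabbbbbbababbaaab'
  #3 SA[3]=0  'aababbbbaababbabbbbbbababbaaab'
  #4 SA[4]=28  'ab'
  #5 SA[5]=21  'ababbaaab'
  #6 SA[6]=9  'ababbabbbbbbababbaaab'
  #7 SA[7]=1  'ababbbbaababbabbbbbbababbaaab'
  #8 SA[8]=23  'abbaaab'
  #9 SA[9]=11  'abbabbbbbbababbaaab'
  #10 SA[10]=3  'abbbbaababbabbbbbbababbaaab'
  #11 SA[11]=14  'abbbbbbababbaaab'
  #12 SA[12]=29  'b'
  #13 SA[13]=25  'baaab'
  #14 SA[14]=7  'baababbabbbbbbababbaaab'
  #15 SA[15]=20  'bababbaaab'
  #16 SA[16]=22  'babbaaab'
  #17 SA[17]=10  'babbabbbbbbababbaaab'
  #18 SA[18]=2  'babbbbaababbabbbbbbababbaaab'
  #19 SA[19]=13  'babbbbbbababbaaab'
  #20 SA[20]=24  'bbaaab'
  #21 SA[21]=6  'bbaababbabbbbbbababbaaab'
  #22 SA[22]=19  'bbababbaaab'
  #23 SA[23]=12  'bbabbbbbbababbaaab'
  #24 SA[24]=5  'bbbaababbabbbbbbababbaaab'
  #25 SA[25]=18  'bbbababbaaab'
  #26 SA[26]=4  'bbbbaababbabbbbbbababbaaab'
  #27 SA[27]=17  'bbbbababbaaab'
  #28 SA[28]=16  'bbbbbababbaaab'
  #29 SA[29]=15  'bbbbbbababbaaab'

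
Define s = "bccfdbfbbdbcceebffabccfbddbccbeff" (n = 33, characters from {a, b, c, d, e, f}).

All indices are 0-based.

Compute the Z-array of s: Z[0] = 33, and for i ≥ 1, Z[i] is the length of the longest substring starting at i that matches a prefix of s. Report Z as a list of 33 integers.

[33, 0, 0, 0, 0, 1, 0, 1, 1, 0, 3, 0, 0, 0, 0, 1, 0, 0, 0, 4, 0, 0, 0, 1, 0, 0, 3, 0, 0, 1, 0, 0, 0]

Z[0]=33
i=1: outside box; Z[1]=0
i=2: outside box; Z[2]=0
i=3: outside box; Z[3]=0
i=4: outside box; Z[4]=0
i=5: outside box; Z[5]=1 scan→box=[5,6)
i=6: outside box; Z[6]=0
i=7: outside box; Z[7]=1 scan→box=[7,8)
i=8: outside box; Z[8]=1 scan→box=[8,9)
i=9: outside box; Z[9]=0
i=10: outside box; Z[10]=3 scan→box=[10,13)
i=11: min(r-i=2, Z[1]=0)=0; Z[11]=0
i=12: min(r-i=1, Z[2]=0)=0; Z[12]=0
i=13: outside box; Z[13]=0
i=14: outside box; Z[14]=0
i=15: outside box; Z[15]=1 scan→box=[15,16)
i=16: outside box; Z[16]=0
i=17: outside box; Z[17]=0
i=18: outside box; Z[18]=0
i=19: outside box; Z[19]=4 scan→box=[19,23)
i=20: min(r-i=3, Z[1]=0)=0; Z[20]=0
i=21: min(r-i=2, Z[2]=0)=0; Z[21]=0
i=22: min(r-i=1, Z[3]=0)=0; Z[22]=0
i=23: outside box; Z[23]=1 scan→box=[23,24)
i=24: outside box; Z[24]=0
i=25: outside box; Z[25]=0
i=26: outside box; Z[26]=3 scan→box=[26,29)
i=27: min(r-i=2, Z[1]=0)=0; Z[27]=0
i=28: min(r-i=1, Z[2]=0)=0; Z[28]=0
i=29: outside box; Z[29]=1 scan→box=[29,30)
i=30: outside box; Z[30]=0
i=31: outside box; Z[31]=0
i=32: outside box; Z[32]=0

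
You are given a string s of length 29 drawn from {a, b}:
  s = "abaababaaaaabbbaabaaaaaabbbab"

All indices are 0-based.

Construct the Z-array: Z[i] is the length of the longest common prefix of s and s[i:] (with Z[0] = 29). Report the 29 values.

[29, 0, 1, 3, 0, 4, 0, 1, 1, 1, 1, 2, 0, 0, 0, 1, 4, 0, 1, 1, 1, 1, 1, 2, 0, 0, 0, 2, 0]

Z[0]=29
i=1: outside box; Z[1]=0
i=2: outside box; Z[2]=1 scan→box=[2,3)
i=3: outside box; Z[3]=3 scan→box=[3,6)
i=4: min(r-i=2, Z[1]=0)=0; Z[4]=0
i=5: min(r-i=1, Z[2]=1)=1; Z[5]=4 scan→box=[5,9)
i=6: min(r-i=3, Z[1]=0)=0; Z[6]=0
i=7: min(r-i=2, Z[2]=1)=1; Z[7]=1
i=8: min(r-i=1, Z[3]=3)=1; Z[8]=1
i=9: outside box; Z[9]=1 scan→box=[9,10)
i=10: outside box; Z[10]=1 scan→box=[10,11)
i=11: outside box; Z[11]=2 scan→box=[11,13)
i=12: min(r-i=1, Z[1]=0)=0; Z[12]=0
i=13: outside box; Z[13]=0
i=14: outside box; Z[14]=0
i=15: outside box; Z[15]=1 scan→box=[15,16)
i=16: outside box; Z[16]=4 scan→box=[16,20)
i=17: min(r-i=3, Z[1]=0)=0; Z[17]=0
i=18: min(r-i=2, Z[2]=1)=1; Z[18]=1
i=19: min(r-i=1, Z[3]=3)=1; Z[19]=1
i=20: outside box; Z[20]=1 scan→box=[20,21)
i=21: outside box; Z[21]=1 scan→box=[21,22)
i=22: outside box; Z[22]=1 scan→box=[22,23)
i=23: outside box; Z[23]=2 scan→box=[23,25)
i=24: min(r-i=1, Z[1]=0)=0; Z[24]=0
i=25: outside box; Z[25]=0
i=26: outside box; Z[26]=0
i=27: outside box; Z[27]=2 scan→box=[27,29)
i=28: min(r-i=1, Z[1]=0)=0; Z[28]=0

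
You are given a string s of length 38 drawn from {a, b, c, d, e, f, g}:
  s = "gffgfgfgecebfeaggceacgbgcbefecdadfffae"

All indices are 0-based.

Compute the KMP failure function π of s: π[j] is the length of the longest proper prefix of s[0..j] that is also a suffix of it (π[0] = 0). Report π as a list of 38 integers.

π[0] = 0
j=1 s[j]='f': π[1]=0 (border '')
j=2 s[j]='f': π[2]=0 (border '')
j=3 s[j]='g': π[3]=1 (border 'g')
j=4 s[j]='f': π[4]=2 (border 'gf')
j=5 s[j]='g': k: 2→0; π[5]=1 (border 'g')
j=6 s[j]='f': π[6]=2 (border 'gf')
j=7 s[j]='g': k: 2→0; π[7]=1 (border 'g')
j=8 s[j]='e': k: 1→0; π[8]=0 (border '')
j=9 s[j]='c': π[9]=0 (border '')
j=10 s[j]='e': π[10]=0 (border '')
j=11 s[j]='b': π[11]=0 (border '')
j=12 s[j]='f': π[12]=0 (border '')
j=13 s[j]='e': π[13]=0 (border '')
j=14 s[j]='a': π[14]=0 (border '')
j=15 s[j]='g': π[15]=1 (border 'g')
j=16 s[j]='g': k: 1→0; π[16]=1 (border 'g')
j=17 s[j]='c': k: 1→0; π[17]=0 (border '')
j=18 s[j]='e': π[18]=0 (border '')
j=19 s[j]='a': π[19]=0 (border '')
j=20 s[j]='c': π[20]=0 (border '')
j=21 s[j]='g': π[21]=1 (border 'g')
j=22 s[j]='b': k: 1→0; π[22]=0 (border '')
j=23 s[j]='g': π[23]=1 (border 'g')
j=24 s[j]='c': k: 1→0; π[24]=0 (border '')
j=25 s[j]='b': π[25]=0 (border '')
j=26 s[j]='e': π[26]=0 (border '')
j=27 s[j]='f': π[27]=0 (border '')
j=28 s[j]='e': π[28]=0 (border '')
j=29 s[j]='c': π[29]=0 (border '')
j=30 s[j]='d': π[30]=0 (border '')
j=31 s[j]='a': π[31]=0 (border '')
j=32 s[j]='d': π[32]=0 (border '')
j=33 s[j]='f': π[33]=0 (border '')
j=34 s[j]='f': π[34]=0 (border '')
j=35 s[j]='f': π[35]=0 (border '')
j=36 s[j]='a': π[36]=0 (border '')
j=37 s[j]='e': π[37]=0 (border '')

[0, 0, 0, 1, 2, 1, 2, 1, 0, 0, 0, 0, 0, 0, 0, 1, 1, 0, 0, 0, 0, 1, 0, 1, 0, 0, 0, 0, 0, 0, 0, 0, 0, 0, 0, 0, 0, 0]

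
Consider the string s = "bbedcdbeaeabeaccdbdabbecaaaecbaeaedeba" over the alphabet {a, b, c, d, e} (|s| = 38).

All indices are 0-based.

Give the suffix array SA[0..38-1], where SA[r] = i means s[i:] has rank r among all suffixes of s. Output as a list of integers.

[37, 24, 25, 19, 10, 13, 8, 30, 26, 32, 36, 29, 20, 0, 17, 11, 6, 21, 1, 23, 28, 14, 15, 4, 18, 16, 5, 3, 34, 9, 12, 7, 31, 35, 22, 27, 2, 33]

rank | idx | suffix
   0 |  37 | a
   1 |  24 | aaaecbaeaedeba
   2 |  25 | aaecbaeaedeba
   3 |  19 | abbecaaaecbaeaedeba
   4 |  10 | abeaccdbdabbecaaaecbaeaedeba
   5 |  13 | accdbdabbecaaaecbaeaedeba
   6 |   8 | aeabeaccdbdabbecaaaecbaeaedeba
   7 |  30 | aeaedeba
   8 |  26 | aecbaeaedeba
   9 |  32 | aedeba
  10 |  36 | ba
  11 |  29 | baeaedeba
  12 |  20 | bbecaaaecbaeaedeba
  13 |   0 | bbedcdbeaeabeaccdbdabbecaaaecbaeaedeba
  14 |  17 | bdabbecaaaecbaeaedeba
  15 |  11 | beaccdbdabbecaaaecbaeaedeba
  16 |   6 | beaeabeaccdbdabbecaaaecbaeaedeba
  17 |  21 | becaaaecbaeaedeba
  18 |   1 | bedcdbeaeabeaccdbdabbecaaaecbaeaedeba
  19 |  23 | caaaecbaeaedeba
  20 |  28 | cbaeaedeba
  21 |  14 | ccdbdabbecaaaecbaeaedeba
  22 |  15 | cdbdabbecaaaecbaeaedeba
  23 |   4 | cdbeaeabeaccdbdabbecaaaecbaeaedeba
  24 |  18 | dabbecaaaecbaeaedeba
  25 |  16 | dbdabbecaaaecbaeaedeba
  26 |   5 | dbeaeabeaccdbdabbecaaaecbaeaedeba
  27 |   3 | dcdbeaeabeaccdbdabbecaaaecbaeaedeba
  28 |  34 | deba
  29 |   9 | eabeaccdbdabbecaaaecbaeaedeba
  30 |  12 | eaccdbdabbecaaaecbaeaedeba
  31 |   7 | eaeabeaccdbdabbecaaaecbaeaedeba
  32 |  31 | eaedeba
  33 |  35 | eba
  34 |  22 | ecaaaecbaeaedeba
  35 |  27 | ecbaeaedeba
  36 |   2 | edcdbeaeabeaccdbdabbecaaaecbaeaedeba
  37 |  33 | edeba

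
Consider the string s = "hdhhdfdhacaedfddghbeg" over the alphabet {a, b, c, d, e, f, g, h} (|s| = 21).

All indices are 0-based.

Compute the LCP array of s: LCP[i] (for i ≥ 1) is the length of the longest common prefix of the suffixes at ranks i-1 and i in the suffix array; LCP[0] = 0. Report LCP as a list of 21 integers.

rank | idx | suffix
   0 |   8 | acaedfddghbeg
   1 |  10 | aedfddghbeg
   2 |  18 | beg
   3 |   9 | caedfddghbeg
   4 |  14 | ddghbeg
   5 |  12 | dfddghbeg
   6 |   4 | dfdhacaedfddghbeg
   7 |  15 | dghbeg
   8 |   6 | dhacaedfddghbeg
   9 |   1 | dhhdfdhacaedfddghbeg
  10 |  11 | edfddghbeg
  11 |  19 | eg
  12 |  13 | fddghbeg
  13 |   5 | fdhacaedfddghbeg
  14 |  20 | g
  15 |  16 | ghbeg
  16 |   7 | hacaedfddghbeg
  17 |  17 | hbeg
  18 |   3 | hdfdhacaedfddghbeg
  19 |   0 | hdhhdfdhacaedfddghbeg
  20 |   2 | hhdfdhacaedfddghbeg

SA = [8, 10, 18, 9, 14, 12, 4, 15, 6, 1, 11, 19, 13, 5, 20, 16, 7, 17, 3, 0, 2]
rank  pair      lcp
   1  s[8:],s[10:]  1  'a'
   2  s[10:],s[18:]  0  ''
   3  s[18:],s[9:]  0  ''
   4  s[9:],s[14:]  0  ''
   5  s[14:],s[12:]  1  'd'
   6  s[12:],s[4:]  3  'dfd'
   7  s[4:],s[15:]  1  'd'
   8  s[15:],s[6:]  1  'd'
   9  s[6:],s[1:]  2  'dh'
  10  s[1:],s[11:]  0  ''
  11  s[11:],s[19:]  1  'e'
  12  s[19:],s[13:]  0  ''
  13  s[13:],s[5:]  2  'fd'
  14  s[5:],s[20:]  0  ''
  15  s[20:],s[16:]  1  'g'
  16  s[16:],s[7:]  0  ''
  17  s[7:],s[17:]  1  'h'
  18  s[17:],s[3:]  1  'h'
  19  s[3:],s[0:]  2  'hd'
  20  s[0:],s[2:]  1  'h'

[0, 1, 0, 0, 0, 1, 3, 1, 1, 2, 0, 1, 0, 2, 0, 1, 0, 1, 1, 2, 1]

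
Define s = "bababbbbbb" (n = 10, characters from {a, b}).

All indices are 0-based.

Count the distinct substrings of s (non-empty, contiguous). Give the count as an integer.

34

rank→(start, suffix):
  0 → (1, 'ababbbbbb')
  1 → (3, 'abbbbbb')
  2 → (9, 'b')
  3 → (0, 'bababbbbbb')
  4 → (2, 'babbbbbb')
  5 → (8, 'bb')
  6 → (7, 'bbb')
  7 → (6, 'bbbb')
  8 → (5, 'bbbbb')
  9 → (4, 'bbbbbb')

SA = [1, 3, 9, 0, 2, 8, 7, 6, 5, 4]
rank  pair      lcp
   1  s[1:],s[3:]  2  'ab'
   2  s[3:],s[9:]  0  ''
   3  s[9:],s[0:]  1  'b'
   4  s[0:],s[2:]  3  'bab'
   5  s[2:],s[8:]  1  'b'
   6  s[8:],s[7:]  2  'bb'
   7  s[7:],s[6:]  3  'bbb'
   8  s[6:],s[5:]  4  'bbbb'
   9  s[5:],s[4:]  5  'bbbbb'

n(n+1)/2 = 10·11/2 = 55
Σ LCP = 0 + 2 + 0 + 1 + 3 + 1 + 2 + 3 + 4 + 5 = 21
distinct = 55 − 21 = 34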